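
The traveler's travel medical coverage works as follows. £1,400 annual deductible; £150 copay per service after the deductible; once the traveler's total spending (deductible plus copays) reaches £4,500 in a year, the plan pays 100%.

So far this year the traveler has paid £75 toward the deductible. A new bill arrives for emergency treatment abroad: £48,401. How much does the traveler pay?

£75 of the £1,400 deductible is already met, leaving £1,325.
That leaves £48,401 − £1,325 = £47,076 for the copay.
Copay on this service: £150.
Traveler responsibility before any cap: £1,325 + £150 = £1,475.
Total out-of-pocket so far would be £75 + £1,475 = £1,550, below the £4,500 cap — no reduction.

£1,475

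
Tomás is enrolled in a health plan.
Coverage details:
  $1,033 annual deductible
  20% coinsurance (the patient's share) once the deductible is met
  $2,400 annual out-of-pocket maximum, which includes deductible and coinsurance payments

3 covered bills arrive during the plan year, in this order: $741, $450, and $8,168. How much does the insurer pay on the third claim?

Claim 1 ($741): all of it applies to the deductible. Cost to patient: $741. OOP to date $741. Plan pays $741 − $741 = $0.
Claim 2 ($450): $292 finishes the deductible; $158 goes to coinsurance; coinsurance $158 × 20% = $31.60. Cost to patient: $323.60. OOP to date $1,064.60. Insurer: $450 − $323.60 = $126.40.
Claim 3 ($8,168): 20% coinsurance on $8,168 = $1,633.60. That would push OOP to $2,698.20, over the $2,400 cap, so patient pays $2,400 − $1,064.60 = $1,335.40. Insurer: $8,168 − $1,335.40 = $6,832.60.

$6,832.60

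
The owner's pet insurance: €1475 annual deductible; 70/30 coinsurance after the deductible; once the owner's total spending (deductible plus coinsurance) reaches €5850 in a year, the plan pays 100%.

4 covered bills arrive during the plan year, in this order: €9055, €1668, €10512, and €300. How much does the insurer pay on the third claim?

€8911.40

#1 (€9055): deductible takes €1475, €7580 remains; owner's 30% is €2274. Owner pays €3749; OOP now €3749. Plan pays €9055 − €3749 = €5306.
#2 (€1668): 30% coinsurance on €1668 = €500.40. Owner pays €500.40; OOP now €4249.40. Insurer: €1668 − €500.40 = €1167.60.
#3 (€10512): deductible met; 30% of €10512 = €3153.60. OOP would hit €7403 > €5850, so the cap limits the owner to €5850 − €4249.40 = €1600.60. Plan pays €10512 − €1600.60 = €8911.40.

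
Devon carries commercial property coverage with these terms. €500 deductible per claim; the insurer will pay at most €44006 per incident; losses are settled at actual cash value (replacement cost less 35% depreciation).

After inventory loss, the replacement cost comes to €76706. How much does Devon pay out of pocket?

€32700

Depreciate 35%: the covered value is €76706 × 0.65 = €49858.90.
Subtract the deductible: €49858.90 − €500 = €49358.90.
€49358.90 exceeds the €44006 limit, so the insurer pays the limit: €44006.
Out of pocket: €76706 − €44006 = €32700.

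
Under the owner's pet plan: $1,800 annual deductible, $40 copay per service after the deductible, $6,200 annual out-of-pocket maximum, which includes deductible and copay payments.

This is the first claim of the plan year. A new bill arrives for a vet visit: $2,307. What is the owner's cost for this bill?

Nothing has been paid toward the $1,800 deductible, so the first $1,800 of this charge is applied there.
The remaining $507 (= $2,307 − $1,800) moves to the copay.
Copay on this service: $40.
Owner responsibility before any cap: $1,800 + $40 = $1,840.
Year-to-date out-of-pocket becomes $0 + $1,840 = $1,840, still under the $6,200 maximum, so no cap applies.

$1,840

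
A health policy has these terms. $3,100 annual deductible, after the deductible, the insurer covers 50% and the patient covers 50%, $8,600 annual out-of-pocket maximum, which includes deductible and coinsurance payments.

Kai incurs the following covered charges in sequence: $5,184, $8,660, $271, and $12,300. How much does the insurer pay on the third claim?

Claim 1 — $5,184: deductible takes $3,100, $2,084 remains; coinsurance $2,084 × 50% = $1,042. Patient owes $4,142 (running OOP $4,142). Insurer: $5,184 − $4,142 = $1,042.
Claim 2 — $8,660: deductible met; 50% of $8,660 = $4,330. Patient owes $4,330 (running OOP $8,472). Plan pays $8,660 − $4,330 = $4,330.
Claim 3 — $271: 50% coinsurance on $271 = $135.50. Adding that to $8,472 gives $8,607.50, past the $8,600 cap; patient pays only $8,600 − $8,472 = $128. Insurer: $271 − $128 = $143.

$143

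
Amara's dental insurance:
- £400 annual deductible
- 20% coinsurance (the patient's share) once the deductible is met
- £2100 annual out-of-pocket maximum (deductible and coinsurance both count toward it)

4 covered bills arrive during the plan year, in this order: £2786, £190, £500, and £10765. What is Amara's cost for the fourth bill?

£1084.80

Claim 1 — £2786: £400 finishes the deductible; £2386 goes to coinsurance; 20% of £2386 = £477.20. Patient pays £877.20; OOP now £877.20.
Claim 2 — £190: deductible already satisfied, so patient's share is 20% × £190 = £38. Patient pays £38; OOP now £915.20.
Claim 3 — £500: 20% coinsurance on £500 = £100. Patient pays £100; OOP now £1015.20.
Claim 4 — £10765: deductible met; 20% of £10765 = £2153. That would push OOP to £3168.20, over the £2100 cap, so patient pays £2100 − £1015.20 = £1084.80.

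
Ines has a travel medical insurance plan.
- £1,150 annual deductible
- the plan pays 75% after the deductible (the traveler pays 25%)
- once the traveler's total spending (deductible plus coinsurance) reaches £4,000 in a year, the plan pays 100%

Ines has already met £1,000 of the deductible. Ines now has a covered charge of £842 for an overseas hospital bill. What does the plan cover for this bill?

£1,000 of the £1,150 deductible is already met, leaving £150.
That leaves £842 − £150 = £692 for coinsurance.
Traveler's 25% share of £692 is £173.
So the traveler owes £150 + £173 = £323 before any cap.
Total out-of-pocket so far would be £1,000 + £323 = £1,323, below the £4,000 cap — no reduction.
The insurer covers the remainder: £842 − £323 = £519.

£519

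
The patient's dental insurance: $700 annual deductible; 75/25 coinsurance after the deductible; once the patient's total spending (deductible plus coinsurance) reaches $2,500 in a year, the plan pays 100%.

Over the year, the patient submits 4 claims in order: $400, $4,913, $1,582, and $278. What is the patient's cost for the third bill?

Bill 1, $400: fully absorbed by the deductible. Cost to patient: $400. OOP to date $400.
Bill 2, $4,913: $300 to deductible, leaving $4,613; 25% of $4,613 = $1,153.25. Patient pays $1,453.25; OOP now $1,853.25.
Bill 3, $1,582: 25% coinsurance on $1,582 = $395.50. Patient pays $395.50; OOP now $2,248.75.

$395.50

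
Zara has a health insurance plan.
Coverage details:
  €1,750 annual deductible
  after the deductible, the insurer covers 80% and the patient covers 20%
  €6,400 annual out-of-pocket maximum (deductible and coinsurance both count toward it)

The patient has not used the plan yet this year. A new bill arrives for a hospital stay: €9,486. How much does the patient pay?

€3,297.20

The full €1,750 deductible is still open; €1,750 of this bill applies to it.
After the €1,750 deductible portion, €9,486 − €1,750 = €7,736 is subject to coinsurance.
20% of €7,736 = €1,547.20 falls to the patient.
Patient responsibility before any cap: €1,750 + €1,547.20 = €3,297.20.
Year-to-date out-of-pocket becomes €0 + €3,297.20 = €3,297.20, still under the €6,400 maximum, so no cap applies.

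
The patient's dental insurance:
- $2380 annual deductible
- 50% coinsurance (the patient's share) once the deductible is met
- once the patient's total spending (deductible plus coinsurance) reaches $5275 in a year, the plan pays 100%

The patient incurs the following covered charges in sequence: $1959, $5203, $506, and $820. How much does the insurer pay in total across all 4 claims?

$3213

Bill 1, $1959: entire amount goes to the deductible. Cost to patient: $1959. OOP to date $1959. Insurer: $1959 − $1959 = $0.
Bill 2, $5203: $421 finishes the deductible; $4782 goes to coinsurance; 50% of $4782 = $2391. Cost to patient: $2812. OOP to date $4771. Plan pays $5203 − $2812 = $2391.
Bill 3, $506: 50% coinsurance on $506 = $253. Patient owes $253 (running OOP $5024). Plan pays $506 − $253 = $253.
Bill 4, $820: deductible met; 50% of $820 = $410. OOP would hit $5434 > $5275, so the cap limits the patient to $5275 − $5024 = $251. Plan pays $820 − $251 = $569.
Insurer total = bills − patient's total = $8488 − $5275 = $3213.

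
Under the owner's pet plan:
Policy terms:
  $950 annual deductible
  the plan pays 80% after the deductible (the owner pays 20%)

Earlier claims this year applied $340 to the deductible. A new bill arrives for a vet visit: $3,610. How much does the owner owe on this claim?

$1,210

$340 of the $950 deductible is already met, leaving $610.
After the $610 deductible portion, $3,610 − $610 = $3,000 is subject to coinsurance.
20% of $3,000 = $600 falls to the owner.
Owner responsibility: $610 + $600 = $1,210.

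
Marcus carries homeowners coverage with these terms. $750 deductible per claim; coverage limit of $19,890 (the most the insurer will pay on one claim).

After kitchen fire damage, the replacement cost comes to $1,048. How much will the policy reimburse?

Less the $750 deductible: $1,048 − $750 = $298.
$298 is within the $19,890 limit, so the insurer pays $298.

$298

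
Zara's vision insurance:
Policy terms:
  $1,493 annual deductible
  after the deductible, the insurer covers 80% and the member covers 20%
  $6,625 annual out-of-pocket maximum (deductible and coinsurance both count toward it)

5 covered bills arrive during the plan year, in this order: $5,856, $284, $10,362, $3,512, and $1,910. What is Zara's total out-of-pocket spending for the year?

$5,579.20

#1 ($5,856): $1,493 finishes the deductible; $4,363 goes to coinsurance; 20% of $4,363 = $872.60. Member pays $2,365.60; OOP now $2,365.60.
#2 ($284): deductible already satisfied, so member's share is 20% × $284 = $56.80. Cost to member: $56.80. OOP to date $2,422.40.
#3 ($10,362): deductible already satisfied, so member's share is 20% × $10,362 = $2,072.40. Member owes $2,072.40 (running OOP $4,494.80).
#4 ($3,512): deductible already satisfied, so member's share is 20% × $3,512 = $702.40. Member owes $702.40 (running OOP $5,197.20).
#5 ($1,910): 20% coinsurance on $1,910 = $382. Cost to member: $382. OOP to date $5,579.20.
Summing the member's payments: $2,365.60 + $56.80 + $2,072.40 + $702.40 + $382 = $5,579.20.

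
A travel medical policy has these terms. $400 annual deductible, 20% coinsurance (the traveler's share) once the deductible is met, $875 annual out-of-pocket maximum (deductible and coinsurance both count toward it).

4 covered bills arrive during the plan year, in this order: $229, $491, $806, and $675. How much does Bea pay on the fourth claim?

$135

#1 ($229): all of it applies to the deductible. Cost to traveler: $229. OOP to date $229.
#2 ($491): $171 finishes the deductible; $320 goes to coinsurance; coinsurance $320 × 20% = $64. Traveler owes $235 (running OOP $464).
#3 ($806): deductible met; 20% of $806 = $161.20. Cost to traveler: $161.20. OOP to date $625.20.
#4 ($675): deductible met; 20% of $675 = $135. Traveler pays $135; OOP now $760.20.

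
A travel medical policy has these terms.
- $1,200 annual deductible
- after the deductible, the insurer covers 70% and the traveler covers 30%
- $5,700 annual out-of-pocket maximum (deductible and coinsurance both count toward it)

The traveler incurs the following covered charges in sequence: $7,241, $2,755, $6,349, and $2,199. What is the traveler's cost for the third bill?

Claim 1 — $7,241: $1,200 finishes the deductible; $6,041 goes to coinsurance; traveler's 30% is $1,812.30. Traveler pays $3,012.30; OOP now $3,012.30.
Claim 2 — $2,755: 30% coinsurance on $2,755 = $826.50. Cost to traveler: $826.50. OOP to date $3,838.80.
Claim 3 — $6,349: deductible met; 30% of $6,349 = $1,904.70. OOP would hit $5,743.50 > $5,700, so the cap limits the traveler to $5,700 − $3,838.80 = $1,861.20.

$1,861.20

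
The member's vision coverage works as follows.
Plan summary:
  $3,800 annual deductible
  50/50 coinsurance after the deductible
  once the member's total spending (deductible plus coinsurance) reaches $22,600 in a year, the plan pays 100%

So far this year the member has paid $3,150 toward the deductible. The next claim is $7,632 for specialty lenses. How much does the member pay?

Deductible still to meet: $3,800 − $3,150 = $650.
The remaining $6,982 (= $7,632 − $650) moves to coinsurance.
Member's 50% share of $6,982 is $3,491.
Member responsibility before any cap: $650 + $3,491 = $4,141.
Total out-of-pocket so far would be $3,150 + $4,141 = $7,291, below the $22,600 cap — no reduction.

$4,141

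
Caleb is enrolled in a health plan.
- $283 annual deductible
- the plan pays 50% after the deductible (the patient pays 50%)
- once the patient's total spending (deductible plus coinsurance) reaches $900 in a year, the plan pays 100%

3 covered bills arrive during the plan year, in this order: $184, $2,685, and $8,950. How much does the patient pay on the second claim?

Claim 1 ($184): all of it applies to the deductible. Patient owes $184 (running OOP $184).
Claim 2 ($2,685): $99 to deductible, leaving $2,586; patient's 50% is $1,293. Claim cost before the cap: $99 + $1,293 = $1,392. That would push OOP to $1,576, over the $900 cap, so patient pays $900 − $184 = $716.

$716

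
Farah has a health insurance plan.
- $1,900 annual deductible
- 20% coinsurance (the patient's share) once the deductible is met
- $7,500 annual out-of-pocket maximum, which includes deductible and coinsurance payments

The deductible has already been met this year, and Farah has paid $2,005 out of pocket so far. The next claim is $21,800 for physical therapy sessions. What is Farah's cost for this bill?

The deductible is already satisfied, so the full bill goes to coinsurance.
Coinsurance: $21,800 × 20% = $4,360.
Year-to-date out-of-pocket becomes $2,005 + $4,360 = $6,365, still under the $7,500 maximum, so no cap applies.

$4,360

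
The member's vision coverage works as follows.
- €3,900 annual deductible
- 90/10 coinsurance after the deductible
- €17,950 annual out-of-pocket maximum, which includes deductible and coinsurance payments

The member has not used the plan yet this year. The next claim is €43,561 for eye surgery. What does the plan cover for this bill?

The full €3,900 deductible is still open; €3,900 of this bill applies to it.
That leaves €43,561 − €3,900 = €39,661 for coinsurance.
10% of €39,661 = €3,966.10 falls to the member.
So the member owes €3,900 + €3,966.10 = €7,866.10 before any cap.
Total out-of-pocket so far would be €0 + €7,866.10 = €7,866.10, below the €17,950 cap — no reduction.
The plan picks up €43,561 − €7,866.10 = €35,694.90.

€35,694.90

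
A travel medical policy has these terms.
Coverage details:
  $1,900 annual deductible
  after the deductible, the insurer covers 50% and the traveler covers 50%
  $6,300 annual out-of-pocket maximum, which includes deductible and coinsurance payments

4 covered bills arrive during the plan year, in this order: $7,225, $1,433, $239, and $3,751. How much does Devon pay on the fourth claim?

$901.50

Claim 1 — $7,225: $1,900 to deductible, leaving $5,325; traveler's 50% is $2,662.50. Traveler owes $4,562.50 (running OOP $4,562.50).
Claim 2 — $1,433: 50% coinsurance on $1,433 = $716.50. Cost to traveler: $716.50. OOP to date $5,279.
Claim 3 — $239: deductible already satisfied, so traveler's share is 50% × $239 = $119.50. Cost to traveler: $119.50. OOP to date $5,398.50.
Claim 4 — $3,751: deductible met; 50% of $3,751 = $1,875.50. That would push OOP to $7,274, over the $6,300 cap, so traveler pays $6,300 − $5,398.50 = $901.50.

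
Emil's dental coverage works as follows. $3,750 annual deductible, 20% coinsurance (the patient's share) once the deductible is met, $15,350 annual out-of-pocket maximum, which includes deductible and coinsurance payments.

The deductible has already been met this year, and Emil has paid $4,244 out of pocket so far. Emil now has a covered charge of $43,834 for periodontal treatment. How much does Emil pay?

$8,766.80

The deductible is already satisfied, so the full bill goes to coinsurance.
Patient's 20% share of $43,834 is $8,766.80.
Total out-of-pocket so far would be $4,244 + $8,766.80 = $13,010.80, below the $15,350 cap — no reduction.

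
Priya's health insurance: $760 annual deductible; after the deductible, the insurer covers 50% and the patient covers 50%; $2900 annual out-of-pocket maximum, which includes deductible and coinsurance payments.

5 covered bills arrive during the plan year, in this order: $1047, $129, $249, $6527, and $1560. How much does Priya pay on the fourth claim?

Bill 1, $1047: deductible takes $760, $287 remains; 50% of $287 = $143.50. Cost to patient: $903.50. OOP to date $903.50.
Bill 2, $129: 50% coinsurance on $129 = $64.50. Patient owes $64.50 (running OOP $968).
Bill 3, $249: deductible met; 50% of $249 = $124.50. Cost to patient: $124.50. OOP to date $1092.50.
Bill 4, $6527: 50% coinsurance on $6527 = $3263.50. That would push OOP to $4356, over the $2900 cap, so patient pays $2900 − $1092.50 = $1807.50.

$1807.50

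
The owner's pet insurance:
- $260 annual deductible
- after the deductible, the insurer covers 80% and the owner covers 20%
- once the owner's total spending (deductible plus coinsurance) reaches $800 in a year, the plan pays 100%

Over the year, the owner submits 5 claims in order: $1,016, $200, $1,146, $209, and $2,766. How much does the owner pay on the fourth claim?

$41.80

Claim 1 ($1,016): $260 to deductible, leaving $756; owner's 20% is $151.20. Cost to owner: $411.20. OOP to date $411.20.
Claim 2 ($200): 20% coinsurance on $200 = $40. Cost to owner: $40. OOP to date $451.20.
Claim 3 ($1,146): deductible already satisfied, so owner's share is 20% × $1,146 = $229.20. Cost to owner: $229.20. OOP to date $680.40.
Claim 4 ($209): deductible already satisfied, so owner's share is 20% × $209 = $41.80. Owner pays $41.80; OOP now $722.20.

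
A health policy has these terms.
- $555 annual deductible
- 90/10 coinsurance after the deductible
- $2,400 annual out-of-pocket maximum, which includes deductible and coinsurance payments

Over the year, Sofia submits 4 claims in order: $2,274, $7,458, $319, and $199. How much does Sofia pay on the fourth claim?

$19.90

Bill 1, $2,274: $555 finishes the deductible; $1,719 goes to coinsurance; patient's 10% is $171.90. Cost to patient: $726.90. OOP to date $726.90.
Bill 2, $7,458: deductible met; 10% of $7,458 = $745.80. Patient pays $745.80; OOP now $1,472.70.
Bill 3, $319: deductible already satisfied, so patient's share is 10% × $319 = $31.90. Patient pays $31.90; OOP now $1,504.60.
Bill 4, $199: deductible met; 10% of $199 = $19.90. Patient owes $19.90 (running OOP $1,524.50).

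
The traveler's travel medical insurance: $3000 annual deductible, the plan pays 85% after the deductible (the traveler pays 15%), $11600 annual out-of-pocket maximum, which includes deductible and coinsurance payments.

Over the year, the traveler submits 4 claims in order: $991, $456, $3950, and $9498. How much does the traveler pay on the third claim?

$1912.55

#1 ($991): fully absorbed by the deductible. Traveler owes $991 (running OOP $991).
#2 ($456): all of it applies to the deductible. Cost to traveler: $456. OOP to date $1447.
#3 ($3950): $1553 to deductible, leaving $2397; coinsurance $2397 × 15% = $359.55. Traveler pays $1912.55; OOP now $3359.55.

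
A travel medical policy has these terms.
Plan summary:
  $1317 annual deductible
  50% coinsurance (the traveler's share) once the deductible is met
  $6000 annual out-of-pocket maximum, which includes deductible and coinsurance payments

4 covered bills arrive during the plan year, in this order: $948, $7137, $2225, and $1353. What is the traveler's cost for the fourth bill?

$186.50

Bill 1, $948: all of it applies to the deductible. Cost to traveler: $948. OOP to date $948.
Bill 2, $7137: $369 to deductible, leaving $6768; 50% of $6768 = $3384. Traveler owes $3753 (running OOP $4701).
Bill 3, $2225: deductible already satisfied, so traveler's share is 50% × $2225 = $1112.50. Traveler pays $1112.50; OOP now $5813.50.
Bill 4, $1353: deductible met; 50% of $1353 = $676.50. That would push OOP to $6490, over the $6000 cap, so traveler pays $6000 − $5813.50 = $186.50.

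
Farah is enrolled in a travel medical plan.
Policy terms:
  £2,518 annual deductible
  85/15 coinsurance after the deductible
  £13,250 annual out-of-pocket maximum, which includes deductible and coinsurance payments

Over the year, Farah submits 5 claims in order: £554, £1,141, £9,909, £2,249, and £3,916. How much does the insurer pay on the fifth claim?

Bill 1, £554: entire amount goes to the deductible. Traveler owes £554 (running OOP £554). Insurer: £554 − £554 = £0.
Bill 2, £1,141: entire amount goes to the deductible. Traveler owes £1,141 (running OOP £1,695). Insurer: £1,141 − £1,141 = £0.
Bill 3, £9,909: deductible takes £823, £9,086 remains; traveler's 15% is £1,362.90. Traveler owes £2,185.90 (running OOP £3,880.90). Plan pays £9,909 − £2,185.90 = £7,723.10.
Bill 4, £2,249: deductible met; 15% of £2,249 = £337.35. Traveler owes £337.35 (running OOP £4,218.25). Insurer: £2,249 − £337.35 = £1,911.65.
Bill 5, £3,916: deductible already satisfied, so traveler's share is 15% × £3,916 = £587.40. Traveler owes £587.40 (running OOP £4,805.65). Insurer: £3,916 − £587.40 = £3,328.60.

£3,328.60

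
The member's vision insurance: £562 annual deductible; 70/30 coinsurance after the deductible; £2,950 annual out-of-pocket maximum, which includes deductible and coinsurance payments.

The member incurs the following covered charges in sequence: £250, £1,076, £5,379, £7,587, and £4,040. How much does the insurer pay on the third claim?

Claim 1 (£250): all of it applies to the deductible. Cost to member: £250. OOP to date £250. Plan pays £250 − £250 = £0.
Claim 2 (£1,076): deductible takes £312, £764 remains; member's 30% is £229.20. Member owes £541.20 (running OOP £791.20). Insurer: £1,076 − £541.20 = £534.80.
Claim 3 (£5,379): 30% coinsurance on £5,379 = £1,613.70. Member owes £1,613.70 (running OOP £2,404.90). Plan pays £5,379 − £1,613.70 = £3,765.30.

£3,765.30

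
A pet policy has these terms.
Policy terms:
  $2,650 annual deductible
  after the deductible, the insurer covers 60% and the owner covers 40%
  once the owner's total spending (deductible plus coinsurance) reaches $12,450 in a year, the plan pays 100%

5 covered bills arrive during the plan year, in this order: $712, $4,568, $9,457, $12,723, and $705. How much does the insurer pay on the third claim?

Bill 1, $712: entire amount goes to the deductible. Owner pays $712; OOP now $712. Plan pays $712 − $712 = $0.
Bill 2, $4,568: deductible takes $1,938, $2,630 remains; 40% of $2,630 = $1,052. Owner pays $2,990; OOP now $3,702. Insurer: $4,568 − $2,990 = $1,578.
Bill 3, $9,457: deductible already satisfied, so owner's share is 40% × $9,457 = $3,782.80. Cost to owner: $3,782.80. OOP to date $7,484.80. Insurer: $9,457 − $3,782.80 = $5,674.20.

$5,674.20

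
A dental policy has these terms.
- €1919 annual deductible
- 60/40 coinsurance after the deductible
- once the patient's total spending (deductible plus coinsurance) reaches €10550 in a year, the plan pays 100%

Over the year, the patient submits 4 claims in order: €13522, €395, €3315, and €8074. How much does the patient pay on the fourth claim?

#1 (€13522): deductible takes €1919, €11603 remains; patient's 40% is €4641.20. Cost to patient: €6560.20. OOP to date €6560.20.
#2 (€395): deductible met; 40% of €395 = €158. Patient pays €158; OOP now €6718.20.
#3 (€3315): 40% coinsurance on €3315 = €1326. Patient owes €1326 (running OOP €8044.20).
#4 (€8074): 40% coinsurance on €8074 = €3229.60. Adding that to €8044.20 gives €11273.80, past the €10550 cap; patient pays only €10550 − €8044.20 = €2505.80.

€2505.80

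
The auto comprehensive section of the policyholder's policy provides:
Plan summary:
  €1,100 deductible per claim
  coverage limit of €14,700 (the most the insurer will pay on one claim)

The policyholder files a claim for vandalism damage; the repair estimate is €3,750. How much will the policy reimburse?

€2,650

Subtract the deductible: €3,750 − €1,100 = €2,650.
€2,650 is within the €14,700 limit, so the insurer pays €2,650.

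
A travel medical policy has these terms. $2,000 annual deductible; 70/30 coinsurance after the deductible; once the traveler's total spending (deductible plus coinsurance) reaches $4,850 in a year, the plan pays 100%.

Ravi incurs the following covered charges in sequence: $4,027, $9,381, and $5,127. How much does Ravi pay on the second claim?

#1 ($4,027): $2,000 to deductible, leaving $2,027; traveler's 30% is $608.10. Cost to traveler: $2,608.10. OOP to date $2,608.10.
#2 ($9,381): deductible already satisfied, so traveler's share is 30% × $9,381 = $2,814.30. Adding that to $2,608.10 gives $5,422.40, past the $4,850 cap; traveler pays only $4,850 − $2,608.10 = $2,241.90.

$2,241.90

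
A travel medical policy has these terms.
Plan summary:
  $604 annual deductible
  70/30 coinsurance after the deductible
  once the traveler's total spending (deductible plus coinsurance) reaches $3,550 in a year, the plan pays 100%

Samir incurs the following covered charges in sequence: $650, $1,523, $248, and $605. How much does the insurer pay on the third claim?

Claim 1 ($650): deductible takes $604, $46 remains; coinsurance $46 × 30% = $13.80. Cost to traveler: $617.80. OOP to date $617.80. Plan pays $650 − $617.80 = $32.20.
Claim 2 ($1,523): 30% coinsurance on $1,523 = $456.90. Cost to traveler: $456.90. OOP to date $1,074.70. Insurer: $1,523 − $456.90 = $1,066.10.
Claim 3 ($248): deductible already satisfied, so traveler's share is 30% × $248 = $74.40. Cost to traveler: $74.40. OOP to date $1,149.10. Insurer: $248 − $74.40 = $173.60.

$173.60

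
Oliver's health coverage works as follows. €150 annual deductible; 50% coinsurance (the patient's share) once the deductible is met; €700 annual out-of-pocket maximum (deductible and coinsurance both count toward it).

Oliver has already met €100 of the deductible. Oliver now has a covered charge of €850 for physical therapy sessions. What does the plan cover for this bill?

Deductible still to meet: €150 − €100 = €50.
That leaves €850 − €50 = €800 for coinsurance.
Coinsurance: €800 × 50% = €400.
Patient responsibility before any cap: €50 + €400 = €450.
Cumulative spending €100 + €450 = €550 stays under the €700 maximum.
The plan picks up €850 − €450 = €400.

€400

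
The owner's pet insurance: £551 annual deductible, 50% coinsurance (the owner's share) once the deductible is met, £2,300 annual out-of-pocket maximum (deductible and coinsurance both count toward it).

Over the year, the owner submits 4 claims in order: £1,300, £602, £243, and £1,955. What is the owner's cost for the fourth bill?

Claim 1 (£1,300): deductible takes £551, £749 remains; 50% of £749 = £374.50. Cost to owner: £925.50. OOP to date £925.50.
Claim 2 (£602): 50% coinsurance on £602 = £301. Cost to owner: £301. OOP to date £1,226.50.
Claim 3 (£243): deductible met; 50% of £243 = £121.50. Owner owes £121.50 (running OOP £1,348).
Claim 4 (£1,955): deductible met; 50% of £1,955 = £977.50. OOP would hit £2,325.50 > £2,300, so the cap limits the owner to £2,300 − £1,348 = £952.

£952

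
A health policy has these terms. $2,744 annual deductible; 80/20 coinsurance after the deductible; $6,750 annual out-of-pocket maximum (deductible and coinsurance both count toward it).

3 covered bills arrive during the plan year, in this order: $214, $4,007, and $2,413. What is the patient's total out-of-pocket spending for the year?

#1 ($214): fully absorbed by the deductible. Cost to patient: $214. OOP to date $214.
#2 ($4,007): deductible takes $2,530, $1,477 remains; coinsurance $1,477 × 20% = $295.40. Patient pays $2,825.40; OOP now $3,039.40.
#3 ($2,413): 20% coinsurance on $2,413 = $482.60. Patient owes $482.60 (running OOP $3,522).
Total paid by the patient: $214 + $2,825.40 + $482.60 = $3,522.

$3,522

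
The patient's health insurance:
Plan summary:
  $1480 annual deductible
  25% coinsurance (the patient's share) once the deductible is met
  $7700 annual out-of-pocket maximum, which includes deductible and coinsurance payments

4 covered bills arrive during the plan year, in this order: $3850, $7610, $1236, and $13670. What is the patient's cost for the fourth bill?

$3416

Claim 1 — $3850: $1480 finishes the deductible; $2370 goes to coinsurance; coinsurance $2370 × 25% = $592.50. Cost to patient: $2072.50. OOP to date $2072.50.
Claim 2 — $7610: deductible already satisfied, so patient's share is 25% × $7610 = $1902.50. Patient pays $1902.50; OOP now $3975.
Claim 3 — $1236: deductible met; 25% of $1236 = $309. Patient pays $309; OOP now $4284.
Claim 4 — $13670: deductible already satisfied, so patient's share is 25% × $13670 = $3417.50. Adding that to $4284 gives $7701.50, past the $7700 cap; patient pays only $7700 − $4284 = $3416.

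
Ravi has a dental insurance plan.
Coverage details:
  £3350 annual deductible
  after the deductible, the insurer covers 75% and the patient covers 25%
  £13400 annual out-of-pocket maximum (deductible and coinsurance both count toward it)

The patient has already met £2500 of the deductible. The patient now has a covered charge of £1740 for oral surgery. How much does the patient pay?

Remaining deductible: £3350 − £2500 = £850.
That leaves £1740 − £850 = £890 for coinsurance.
Patient's 25% share of £890 is £222.50.
That puts the patient's cost at £850 + £222.50 = £1072.50 before any cap.
Year-to-date out-of-pocket becomes £2500 + £1072.50 = £3572.50, still under the £13400 maximum, so no cap applies.

£1072.50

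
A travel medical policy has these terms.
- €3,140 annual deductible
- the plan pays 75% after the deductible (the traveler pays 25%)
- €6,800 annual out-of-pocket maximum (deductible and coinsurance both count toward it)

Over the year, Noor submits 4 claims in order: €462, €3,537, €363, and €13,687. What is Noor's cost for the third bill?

€90.75

Claim 1 — €462: all of it applies to the deductible. Cost to traveler: €462. OOP to date €462.
Claim 2 — €3,537: €2,678 finishes the deductible; €859 goes to coinsurance; traveler's 25% is €214.75. Traveler owes €2,892.75 (running OOP €3,354.75).
Claim 3 — €363: deductible met; 25% of €363 = €90.75. Cost to traveler: €90.75. OOP to date €3,445.50.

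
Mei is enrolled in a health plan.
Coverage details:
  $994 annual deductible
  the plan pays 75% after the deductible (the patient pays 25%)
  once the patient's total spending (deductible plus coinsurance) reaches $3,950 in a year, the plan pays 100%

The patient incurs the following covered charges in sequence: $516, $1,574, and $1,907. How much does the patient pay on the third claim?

$476.75

#1 ($516): all of it applies to the deductible. Cost to patient: $516. OOP to date $516.
#2 ($1,574): $478 to deductible, leaving $1,096; 25% of $1,096 = $274. Patient owes $752 (running OOP $1,268).
#3 ($1,907): 25% coinsurance on $1,907 = $476.75. Cost to patient: $476.75. OOP to date $1,744.75.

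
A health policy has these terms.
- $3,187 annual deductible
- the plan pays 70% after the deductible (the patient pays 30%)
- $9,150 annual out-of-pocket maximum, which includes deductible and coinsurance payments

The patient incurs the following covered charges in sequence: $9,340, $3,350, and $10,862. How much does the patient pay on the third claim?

$3,112.10

Bill 1, $9,340: $3,187 finishes the deductible; $6,153 goes to coinsurance; coinsurance $6,153 × 30% = $1,845.90. Patient owes $5,032.90 (running OOP $5,032.90).
Bill 2, $3,350: 30% coinsurance on $3,350 = $1,005. Patient pays $1,005; OOP now $6,037.90.
Bill 3, $10,862: deductible met; 30% of $10,862 = $3,258.60. Adding that to $6,037.90 gives $9,296.50, past the $9,150 cap; patient pays only $9,150 − $6,037.90 = $3,112.10.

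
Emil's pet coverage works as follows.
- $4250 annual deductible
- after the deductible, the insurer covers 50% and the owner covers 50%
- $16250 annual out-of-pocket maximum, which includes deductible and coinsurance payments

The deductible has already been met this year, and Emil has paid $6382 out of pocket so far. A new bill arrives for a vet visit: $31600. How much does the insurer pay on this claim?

$21732

With the deductible met, the entire $31600 is subject to coinsurance.
Owner's 50% share of $31600 is $15800.
Year-to-date out-of-pocket would reach $6382 + $15800 = $22182, above the $16250 maximum, so the owner pays only $16250 − $6382 = $9868.
The insurer covers the remainder: $31600 − $9868 = $21732.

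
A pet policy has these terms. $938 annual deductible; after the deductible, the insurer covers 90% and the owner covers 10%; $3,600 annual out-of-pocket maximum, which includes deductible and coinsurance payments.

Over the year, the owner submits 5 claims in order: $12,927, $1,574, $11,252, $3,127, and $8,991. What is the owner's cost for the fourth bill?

$180.50

Claim 1 ($12,927): $938 to deductible, leaving $11,989; 10% of $11,989 = $1,198.90. Owner owes $2,136.90 (running OOP $2,136.90).
Claim 2 ($1,574): deductible already satisfied, so owner's share is 10% × $1,574 = $157.40. Owner owes $157.40 (running OOP $2,294.30).
Claim 3 ($11,252): deductible already satisfied, so owner's share is 10% × $11,252 = $1,125.20. Owner owes $1,125.20 (running OOP $3,419.50).
Claim 4 ($3,127): deductible already satisfied, so owner's share is 10% × $3,127 = $312.70. OOP would hit $3,732.20 > $3,600, so the cap limits the owner to $3,600 − $3,419.50 = $180.50.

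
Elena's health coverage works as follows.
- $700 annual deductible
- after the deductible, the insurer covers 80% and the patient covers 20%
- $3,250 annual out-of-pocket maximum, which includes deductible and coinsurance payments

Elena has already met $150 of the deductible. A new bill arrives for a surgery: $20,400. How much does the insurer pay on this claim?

$17,300

Deductible still to meet: $700 − $150 = $550.
The remaining $19,850 (= $20,400 − $550) moves to coinsurance.
Coinsurance: $19,850 × 20% = $3,970.
That puts the patient's cost at $550 + $3,970 = $4,520 before any cap.
Year-to-date out-of-pocket would reach $150 + $4,520 = $4,670, above the $3,250 maximum, so the patient pays only $3,250 − $150 = $3,100.
The plan picks up $20,400 − $3,100 = $17,300.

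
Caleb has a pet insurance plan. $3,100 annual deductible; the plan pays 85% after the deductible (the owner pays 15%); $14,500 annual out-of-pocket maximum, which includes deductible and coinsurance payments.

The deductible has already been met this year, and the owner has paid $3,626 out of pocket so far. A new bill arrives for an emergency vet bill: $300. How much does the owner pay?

The deductible is already satisfied, so the full bill goes to coinsurance.
15% of $300 = $45 falls to the owner.
Total out-of-pocket so far would be $3,626 + $45 = $3,671, below the $14,500 cap — no reduction.

$45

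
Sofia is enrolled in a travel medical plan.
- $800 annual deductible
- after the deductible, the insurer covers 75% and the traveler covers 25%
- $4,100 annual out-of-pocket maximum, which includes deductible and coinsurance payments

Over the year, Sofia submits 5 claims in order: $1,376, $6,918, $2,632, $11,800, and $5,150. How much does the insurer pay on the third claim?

Claim 1 — $1,376: deductible takes $800, $576 remains; traveler's 25% is $144. Traveler owes $944 (running OOP $944). Insurer: $1,376 − $944 = $432.
Claim 2 — $6,918: deductible met; 25% of $6,918 = $1,729.50. Cost to traveler: $1,729.50. OOP to date $2,673.50. Insurer: $6,918 − $1,729.50 = $5,188.50.
Claim 3 — $2,632: 25% coinsurance on $2,632 = $658. Cost to traveler: $658. OOP to date $3,331.50. Insurer: $2,632 − $658 = $1,974.

$1,974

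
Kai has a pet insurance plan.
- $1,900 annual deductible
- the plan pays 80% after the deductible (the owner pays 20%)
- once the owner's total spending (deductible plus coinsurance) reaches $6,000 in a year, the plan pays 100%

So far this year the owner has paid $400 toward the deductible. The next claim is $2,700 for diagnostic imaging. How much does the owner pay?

$1,740

Remaining deductible: $1,900 − $400 = $1,500.
The remaining $1,200 (= $2,700 − $1,500) moves to coinsurance.
20% of $1,200 = $240 falls to the owner.
Owner responsibility before any cap: $1,500 + $240 = $1,740.
Cumulative spending $400 + $1,740 = $2,140 stays under the $6,000 maximum.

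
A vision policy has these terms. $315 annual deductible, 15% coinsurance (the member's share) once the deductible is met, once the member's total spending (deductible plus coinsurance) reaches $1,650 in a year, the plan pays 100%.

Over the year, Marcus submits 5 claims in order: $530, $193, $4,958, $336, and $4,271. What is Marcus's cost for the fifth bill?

$479.70

Bill 1, $530: $315 to deductible, leaving $215; 15% of $215 = $32.25. Cost to member: $347.25. OOP to date $347.25.
Bill 2, $193: deductible already satisfied, so member's share is 15% × $193 = $28.95. Member owes $28.95 (running OOP $376.20).
Bill 3, $4,958: deductible already satisfied, so member's share is 15% × $4,958 = $743.70. Member owes $743.70 (running OOP $1,119.90).
Bill 4, $336: deductible met; 15% of $336 = $50.40. Member pays $50.40; OOP now $1,170.30.
Bill 5, $4,271: deductible met; 15% of $4,271 = $640.65. OOP would hit $1,810.95 > $1,650, so the cap limits the member to $1,650 − $1,170.30 = $479.70.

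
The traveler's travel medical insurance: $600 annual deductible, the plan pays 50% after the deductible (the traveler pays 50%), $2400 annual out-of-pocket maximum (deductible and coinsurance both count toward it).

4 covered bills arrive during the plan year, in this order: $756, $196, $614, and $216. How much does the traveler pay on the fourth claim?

#1 ($756): deductible takes $600, $156 remains; traveler's 50% is $78. Cost to traveler: $678. OOP to date $678.
#2 ($196): deductible met; 50% of $196 = $98. Traveler pays $98; OOP now $776.
#3 ($614): deductible already satisfied, so traveler's share is 50% × $614 = $307. Cost to traveler: $307. OOP to date $1083.
#4 ($216): deductible met; 50% of $216 = $108. Traveler pays $108; OOP now $1191.

$108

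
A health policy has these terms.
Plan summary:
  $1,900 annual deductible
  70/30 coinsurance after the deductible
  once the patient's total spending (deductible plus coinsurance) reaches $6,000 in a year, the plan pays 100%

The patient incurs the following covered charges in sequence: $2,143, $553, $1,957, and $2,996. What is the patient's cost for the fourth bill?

Claim 1 — $2,143: deductible takes $1,900, $243 remains; coinsurance $243 × 30% = $72.90. Patient owes $1,972.90 (running OOP $1,972.90).
Claim 2 — $553: 30% coinsurance on $553 = $165.90. Patient pays $165.90; OOP now $2,138.80.
Claim 3 — $1,957: deductible met; 30% of $1,957 = $587.10. Cost to patient: $587.10. OOP to date $2,725.90.
Claim 4 — $2,996: 30% coinsurance on $2,996 = $898.80. Patient owes $898.80 (running OOP $3,624.70).

$898.80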